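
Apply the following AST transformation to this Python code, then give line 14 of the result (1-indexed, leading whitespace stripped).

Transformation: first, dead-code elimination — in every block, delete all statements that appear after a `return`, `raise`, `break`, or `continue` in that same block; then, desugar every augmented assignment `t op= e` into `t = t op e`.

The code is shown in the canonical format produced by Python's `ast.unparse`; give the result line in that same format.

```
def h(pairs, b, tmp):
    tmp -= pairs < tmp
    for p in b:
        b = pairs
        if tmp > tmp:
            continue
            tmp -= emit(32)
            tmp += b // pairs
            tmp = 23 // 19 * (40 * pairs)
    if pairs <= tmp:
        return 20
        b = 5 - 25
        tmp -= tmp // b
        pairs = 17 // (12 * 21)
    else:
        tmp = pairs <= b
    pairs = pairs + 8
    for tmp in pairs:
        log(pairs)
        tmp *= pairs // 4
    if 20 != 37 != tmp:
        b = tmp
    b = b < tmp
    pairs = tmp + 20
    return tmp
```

Transformed code:
def h(pairs, b, tmp):
    tmp = tmp - (pairs < tmp)
    for p in b:
        b = pairs
        if tmp > tmp:
            continue
    if pairs <= tmp:
        return 20
    else:
        tmp = pairs <= b
    pairs = pairs + 8
    for tmp in pairs:
        log(pairs)
        tmp = tmp * (pairs // 4)
    if 20 != 37 != tmp:
        b = tmp
    b = b < tmp
    pairs = tmp + 20
    return tmp

tmp = tmp * (pairs // 4)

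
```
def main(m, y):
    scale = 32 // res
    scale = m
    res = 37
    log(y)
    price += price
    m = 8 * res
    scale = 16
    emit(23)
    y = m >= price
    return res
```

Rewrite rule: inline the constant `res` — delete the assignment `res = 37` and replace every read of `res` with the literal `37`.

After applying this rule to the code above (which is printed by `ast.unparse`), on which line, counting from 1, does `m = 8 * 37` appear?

6

Transformed code:
def main(m, y):
    scale = 32 // 37
    scale = m
    log(y)
    price += price
    m = 8 * 37
    scale = 16
    emit(23)
    y = m >= price
    return 37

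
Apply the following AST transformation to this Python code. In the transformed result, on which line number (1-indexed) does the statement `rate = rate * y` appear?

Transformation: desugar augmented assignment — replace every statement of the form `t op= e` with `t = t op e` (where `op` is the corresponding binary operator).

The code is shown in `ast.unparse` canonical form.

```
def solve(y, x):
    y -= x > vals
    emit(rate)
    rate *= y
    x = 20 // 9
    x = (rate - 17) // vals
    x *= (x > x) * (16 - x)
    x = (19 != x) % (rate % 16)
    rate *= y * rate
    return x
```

4

Transformed code:
def solve(y, x):
    y = y - (x > vals)
    emit(rate)
    rate = rate * y
    x = 20 // 9
    x = (rate - 17) // vals
    x = x * ((x > x) * (16 - x))
    x = (19 != x) % (rate % 16)
    rate = rate * (y * rate)
    return x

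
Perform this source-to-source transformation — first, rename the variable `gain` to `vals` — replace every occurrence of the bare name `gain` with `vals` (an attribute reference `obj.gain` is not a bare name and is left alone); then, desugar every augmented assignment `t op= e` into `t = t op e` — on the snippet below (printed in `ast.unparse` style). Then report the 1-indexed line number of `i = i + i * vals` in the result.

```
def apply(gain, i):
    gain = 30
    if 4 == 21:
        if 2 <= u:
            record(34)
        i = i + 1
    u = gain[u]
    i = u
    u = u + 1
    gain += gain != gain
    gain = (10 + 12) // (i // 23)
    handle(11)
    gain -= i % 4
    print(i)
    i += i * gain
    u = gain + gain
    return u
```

Transformed code:
def apply(vals, i):
    vals = 30
    if 4 == 21:
        if 2 <= u:
            record(34)
        i = i + 1
    u = vals[u]
    i = u
    u = u + 1
    vals = vals + (vals != vals)
    vals = (10 + 12) // (i // 23)
    handle(11)
    vals = vals - i % 4
    print(i)
    i = i + i * vals
    u = vals + vals
    return u

15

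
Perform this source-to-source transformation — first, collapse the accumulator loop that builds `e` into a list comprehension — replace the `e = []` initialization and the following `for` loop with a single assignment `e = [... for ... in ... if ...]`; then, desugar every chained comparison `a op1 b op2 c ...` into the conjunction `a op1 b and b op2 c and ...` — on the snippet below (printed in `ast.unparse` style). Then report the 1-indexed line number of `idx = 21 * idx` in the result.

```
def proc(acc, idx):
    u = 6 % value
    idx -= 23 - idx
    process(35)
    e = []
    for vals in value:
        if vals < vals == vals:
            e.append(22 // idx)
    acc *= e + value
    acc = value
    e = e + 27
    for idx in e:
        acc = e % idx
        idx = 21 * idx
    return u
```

Transformed code:
def proc(acc, idx):
    u = 6 % value
    idx -= 23 - idx
    process(35)
    e = [22 // idx for vals in value if vals < vals and vals == vals]
    acc *= e + value
    acc = value
    e = e + 27
    for idx in e:
        acc = e % idx
        idx = 21 * idx
    return u

11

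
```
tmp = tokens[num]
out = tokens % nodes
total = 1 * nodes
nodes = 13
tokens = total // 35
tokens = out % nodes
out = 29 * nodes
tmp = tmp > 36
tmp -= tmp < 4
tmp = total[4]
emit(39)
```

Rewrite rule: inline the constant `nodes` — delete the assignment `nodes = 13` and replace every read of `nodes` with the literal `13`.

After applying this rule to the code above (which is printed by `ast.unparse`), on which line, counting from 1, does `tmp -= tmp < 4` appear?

Transformed code:
tmp = tokens[num]
out = tokens % 13
total = 1 * 13
tokens = total // 35
tokens = out % 13
out = 29 * 13
tmp = tmp > 36
tmp -= tmp < 4
tmp = total[4]
emit(39)

8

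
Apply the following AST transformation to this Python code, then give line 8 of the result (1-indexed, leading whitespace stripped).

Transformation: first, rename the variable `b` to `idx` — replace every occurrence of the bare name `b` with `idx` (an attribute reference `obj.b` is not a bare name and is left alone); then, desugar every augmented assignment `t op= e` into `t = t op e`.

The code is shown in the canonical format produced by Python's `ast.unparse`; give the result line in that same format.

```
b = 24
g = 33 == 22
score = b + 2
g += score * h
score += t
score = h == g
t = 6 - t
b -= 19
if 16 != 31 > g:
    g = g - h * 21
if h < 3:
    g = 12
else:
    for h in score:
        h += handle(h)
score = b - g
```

Transformed code:
idx = 24
g = 33 == 22
score = idx + 2
g = g + score * h
score = score + t
score = h == g
t = 6 - t
idx = idx - 19
if 16 != 31 > g:
    g = g - h * 21
if h < 3:
    g = 12
else:
    for h in score:
        h = h + handle(h)
score = idx - g

idx = idx - 19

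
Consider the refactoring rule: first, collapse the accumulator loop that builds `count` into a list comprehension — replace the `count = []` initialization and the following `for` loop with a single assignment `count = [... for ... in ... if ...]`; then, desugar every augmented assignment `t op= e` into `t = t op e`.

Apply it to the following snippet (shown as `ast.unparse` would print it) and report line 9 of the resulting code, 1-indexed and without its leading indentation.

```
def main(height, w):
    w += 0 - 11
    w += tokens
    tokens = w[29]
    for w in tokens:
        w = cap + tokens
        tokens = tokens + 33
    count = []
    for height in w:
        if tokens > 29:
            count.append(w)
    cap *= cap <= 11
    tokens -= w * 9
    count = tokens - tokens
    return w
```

Transformed code:
def main(height, w):
    w = w + (0 - 11)
    w = w + tokens
    tokens = w[29]
    for w in tokens:
        w = cap + tokens
        tokens = tokens + 33
    count = [w for height in w if tokens > 29]
    cap = cap * (cap <= 11)
    tokens = tokens - w * 9
    count = tokens - tokens
    return w

cap = cap * (cap <= 11)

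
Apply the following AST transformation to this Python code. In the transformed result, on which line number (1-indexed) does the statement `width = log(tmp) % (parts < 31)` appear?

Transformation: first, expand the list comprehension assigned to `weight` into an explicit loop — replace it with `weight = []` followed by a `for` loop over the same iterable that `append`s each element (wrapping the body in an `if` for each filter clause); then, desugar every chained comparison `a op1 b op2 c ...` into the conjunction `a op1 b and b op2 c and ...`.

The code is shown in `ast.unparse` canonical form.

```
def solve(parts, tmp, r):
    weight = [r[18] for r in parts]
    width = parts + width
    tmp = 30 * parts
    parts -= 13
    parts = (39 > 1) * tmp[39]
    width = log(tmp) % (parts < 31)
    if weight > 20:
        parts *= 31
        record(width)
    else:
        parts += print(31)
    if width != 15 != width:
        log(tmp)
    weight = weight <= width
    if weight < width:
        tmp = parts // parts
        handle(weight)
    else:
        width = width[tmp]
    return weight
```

9

Transformed code:
def solve(parts, tmp, r):
    weight = []
    for r in parts:
        weight.append(r[18])
    width = parts + width
    tmp = 30 * parts
    parts -= 13
    parts = (39 > 1) * tmp[39]
    width = log(tmp) % (parts < 31)
    if weight > 20:
        parts *= 31
        record(width)
    else:
        parts += print(31)
    if width != 15 and 15 != width:
        log(tmp)
    weight = weight <= width
    if weight < width:
        tmp = parts // parts
        handle(weight)
    else:
        width = width[tmp]
    return weight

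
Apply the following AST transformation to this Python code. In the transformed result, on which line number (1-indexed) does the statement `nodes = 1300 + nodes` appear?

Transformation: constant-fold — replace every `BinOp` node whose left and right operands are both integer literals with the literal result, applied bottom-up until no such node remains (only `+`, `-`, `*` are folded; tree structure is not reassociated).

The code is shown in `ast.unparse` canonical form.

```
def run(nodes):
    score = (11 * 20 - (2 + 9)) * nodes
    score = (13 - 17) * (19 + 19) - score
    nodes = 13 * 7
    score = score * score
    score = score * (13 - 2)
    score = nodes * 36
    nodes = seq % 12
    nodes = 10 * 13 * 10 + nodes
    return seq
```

9

Transformed code:
def run(nodes):
    score = 209 * nodes
    score = -152 - score
    nodes = 91
    score = score * score
    score = score * 11
    score = nodes * 36
    nodes = seq % 12
    nodes = 1300 + nodes
    return seq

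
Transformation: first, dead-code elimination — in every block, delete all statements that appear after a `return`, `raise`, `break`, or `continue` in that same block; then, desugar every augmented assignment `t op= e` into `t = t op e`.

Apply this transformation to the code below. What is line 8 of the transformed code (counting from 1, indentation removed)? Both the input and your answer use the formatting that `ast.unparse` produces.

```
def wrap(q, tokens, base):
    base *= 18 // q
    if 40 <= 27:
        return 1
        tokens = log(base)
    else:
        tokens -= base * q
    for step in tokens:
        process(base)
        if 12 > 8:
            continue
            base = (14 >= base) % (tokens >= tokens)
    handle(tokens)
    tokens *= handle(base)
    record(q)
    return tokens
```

Transformed code:
def wrap(q, tokens, base):
    base = base * (18 // q)
    if 40 <= 27:
        return 1
    else:
        tokens = tokens - base * q
    for step in tokens:
        process(base)
        if 12 > 8:
            continue
    handle(tokens)
    tokens = tokens * handle(base)
    record(q)
    return tokens

process(base)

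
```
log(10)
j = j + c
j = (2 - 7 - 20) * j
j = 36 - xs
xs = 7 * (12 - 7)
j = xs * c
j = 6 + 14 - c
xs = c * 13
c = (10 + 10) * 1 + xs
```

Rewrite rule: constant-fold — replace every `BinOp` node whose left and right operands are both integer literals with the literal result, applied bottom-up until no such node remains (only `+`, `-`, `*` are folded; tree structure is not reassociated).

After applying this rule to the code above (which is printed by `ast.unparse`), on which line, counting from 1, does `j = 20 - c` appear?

Transformed code:
log(10)
j = j + c
j = -25 * j
j = 36 - xs
xs = 35
j = xs * c
j = 20 - c
xs = c * 13
c = 20 + xs

7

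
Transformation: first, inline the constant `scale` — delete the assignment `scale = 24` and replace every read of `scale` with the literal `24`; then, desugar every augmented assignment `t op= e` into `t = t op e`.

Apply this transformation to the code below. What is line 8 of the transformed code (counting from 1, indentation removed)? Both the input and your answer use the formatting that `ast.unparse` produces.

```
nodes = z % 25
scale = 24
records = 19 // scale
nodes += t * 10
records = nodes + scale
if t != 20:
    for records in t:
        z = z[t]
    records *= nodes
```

records = records * nodes

Transformed code:
nodes = z % 25
records = 19 // 24
nodes = nodes + t * 10
records = nodes + 24
if t != 20:
    for records in t:
        z = z[t]
    records = records * nodes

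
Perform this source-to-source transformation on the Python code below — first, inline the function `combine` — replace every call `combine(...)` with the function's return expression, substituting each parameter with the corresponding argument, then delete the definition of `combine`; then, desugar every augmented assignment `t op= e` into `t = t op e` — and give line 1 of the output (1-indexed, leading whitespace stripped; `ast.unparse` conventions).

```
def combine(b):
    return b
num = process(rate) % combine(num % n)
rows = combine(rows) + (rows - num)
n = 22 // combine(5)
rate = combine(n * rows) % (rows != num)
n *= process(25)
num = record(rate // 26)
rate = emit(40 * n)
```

num = process(rate) % (num % n)

Transformed code:
num = process(rate) % (num % n)
rows = rows + (rows - num)
n = 22 // 5
rate = n * rows % (rows != num)
n = n * process(25)
num = record(rate // 26)
rate = emit(40 * n)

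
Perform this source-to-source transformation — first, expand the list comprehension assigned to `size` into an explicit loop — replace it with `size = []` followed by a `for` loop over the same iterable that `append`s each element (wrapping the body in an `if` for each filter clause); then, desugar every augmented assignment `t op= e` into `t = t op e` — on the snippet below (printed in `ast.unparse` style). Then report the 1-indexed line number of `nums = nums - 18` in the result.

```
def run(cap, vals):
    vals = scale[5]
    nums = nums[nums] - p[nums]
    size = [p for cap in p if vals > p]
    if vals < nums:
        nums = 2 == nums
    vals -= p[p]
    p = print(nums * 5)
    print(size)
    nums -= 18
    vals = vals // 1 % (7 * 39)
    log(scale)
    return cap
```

Transformed code:
def run(cap, vals):
    vals = scale[5]
    nums = nums[nums] - p[nums]
    size = []
    for cap in p:
        if vals > p:
            size.append(p)
    if vals < nums:
        nums = 2 == nums
    vals = vals - p[p]
    p = print(nums * 5)
    print(size)
    nums = nums - 18
    vals = vals // 1 % (7 * 39)
    log(scale)
    return cap

13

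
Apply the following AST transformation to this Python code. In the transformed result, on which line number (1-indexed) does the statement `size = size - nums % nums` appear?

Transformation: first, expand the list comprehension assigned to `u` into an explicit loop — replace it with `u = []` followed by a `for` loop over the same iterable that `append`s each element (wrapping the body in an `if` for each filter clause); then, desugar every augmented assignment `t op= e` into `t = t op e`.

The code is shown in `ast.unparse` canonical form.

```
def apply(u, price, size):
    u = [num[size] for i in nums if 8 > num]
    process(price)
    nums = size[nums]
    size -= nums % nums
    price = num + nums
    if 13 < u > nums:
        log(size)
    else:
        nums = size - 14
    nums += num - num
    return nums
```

8

Transformed code:
def apply(u, price, size):
    u = []
    for i in nums:
        if 8 > num:
            u.append(num[size])
    process(price)
    nums = size[nums]
    size = size - nums % nums
    price = num + nums
    if 13 < u > nums:
        log(size)
    else:
        nums = size - 14
    nums = nums + (num - num)
    return nums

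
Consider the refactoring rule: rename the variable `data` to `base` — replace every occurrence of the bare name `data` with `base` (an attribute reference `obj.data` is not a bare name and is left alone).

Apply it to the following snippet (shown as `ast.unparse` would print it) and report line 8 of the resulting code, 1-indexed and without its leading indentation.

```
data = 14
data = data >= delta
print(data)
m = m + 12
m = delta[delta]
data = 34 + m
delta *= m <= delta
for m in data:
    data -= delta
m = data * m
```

Transformed code:
base = 14
base = base >= delta
print(base)
m = m + 12
m = delta[delta]
base = 34 + m
delta *= m <= delta
for m in base:
    base -= delta
m = base * m

for m in base:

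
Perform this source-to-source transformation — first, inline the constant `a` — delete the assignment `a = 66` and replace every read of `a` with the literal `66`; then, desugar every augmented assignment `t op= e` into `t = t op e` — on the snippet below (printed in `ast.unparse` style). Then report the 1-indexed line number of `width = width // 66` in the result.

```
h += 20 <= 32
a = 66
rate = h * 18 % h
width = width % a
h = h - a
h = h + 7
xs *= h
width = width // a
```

7

Transformed code:
h = h + (20 <= 32)
rate = h * 18 % h
width = width % 66
h = h - 66
h = h + 7
xs = xs * h
width = width // 66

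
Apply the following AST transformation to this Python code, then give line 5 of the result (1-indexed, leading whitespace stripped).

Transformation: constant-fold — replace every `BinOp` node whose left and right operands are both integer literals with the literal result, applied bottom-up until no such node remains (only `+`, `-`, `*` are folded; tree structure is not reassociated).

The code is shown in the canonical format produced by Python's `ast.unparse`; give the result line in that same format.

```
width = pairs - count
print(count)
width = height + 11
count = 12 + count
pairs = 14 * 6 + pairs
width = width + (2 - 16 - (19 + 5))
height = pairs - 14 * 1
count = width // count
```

Transformed code:
width = pairs - count
print(count)
width = height + 11
count = 12 + count
pairs = 84 + pairs
width = width + -38
height = pairs - 14
count = width // count

pairs = 84 + pairs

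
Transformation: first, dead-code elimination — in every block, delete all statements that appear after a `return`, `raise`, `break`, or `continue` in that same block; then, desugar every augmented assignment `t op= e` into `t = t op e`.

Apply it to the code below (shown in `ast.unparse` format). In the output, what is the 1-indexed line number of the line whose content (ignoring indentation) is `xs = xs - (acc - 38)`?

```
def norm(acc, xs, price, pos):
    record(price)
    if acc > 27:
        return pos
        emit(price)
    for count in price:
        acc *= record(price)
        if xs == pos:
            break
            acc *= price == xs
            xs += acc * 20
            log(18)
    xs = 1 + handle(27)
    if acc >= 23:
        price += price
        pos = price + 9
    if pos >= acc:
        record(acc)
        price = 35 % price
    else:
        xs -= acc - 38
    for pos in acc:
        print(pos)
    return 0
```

17

Transformed code:
def norm(acc, xs, price, pos):
    record(price)
    if acc > 27:
        return pos
    for count in price:
        acc = acc * record(price)
        if xs == pos:
            break
    xs = 1 + handle(27)
    if acc >= 23:
        price = price + price
        pos = price + 9
    if pos >= acc:
        record(acc)
        price = 35 % price
    else:
        xs = xs - (acc - 38)
    for pos in acc:
        print(pos)
    return 0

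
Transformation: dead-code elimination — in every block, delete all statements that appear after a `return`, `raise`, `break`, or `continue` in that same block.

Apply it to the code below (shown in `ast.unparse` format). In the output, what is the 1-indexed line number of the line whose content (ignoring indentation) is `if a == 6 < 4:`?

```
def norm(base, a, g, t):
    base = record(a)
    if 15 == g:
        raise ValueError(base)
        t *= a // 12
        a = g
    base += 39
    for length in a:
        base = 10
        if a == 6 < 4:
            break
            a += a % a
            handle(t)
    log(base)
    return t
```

8

Transformed code:
def norm(base, a, g, t):
    base = record(a)
    if 15 == g:
        raise ValueError(base)
    base += 39
    for length in a:
        base = 10
        if a == 6 < 4:
            break
    log(base)
    return t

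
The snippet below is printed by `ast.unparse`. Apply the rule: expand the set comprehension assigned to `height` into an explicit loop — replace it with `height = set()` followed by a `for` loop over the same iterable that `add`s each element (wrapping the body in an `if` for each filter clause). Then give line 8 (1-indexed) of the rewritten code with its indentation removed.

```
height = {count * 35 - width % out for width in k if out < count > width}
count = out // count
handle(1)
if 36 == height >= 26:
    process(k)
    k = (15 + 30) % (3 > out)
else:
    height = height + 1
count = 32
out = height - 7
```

process(k)

Transformed code:
height = set()
for width in k:
    if out < count > width:
        height.add(count * 35 - width % out)
count = out // count
handle(1)
if 36 == height >= 26:
    process(k)
    k = (15 + 30) % (3 > out)
else:
    height = height + 1
count = 32
out = height - 7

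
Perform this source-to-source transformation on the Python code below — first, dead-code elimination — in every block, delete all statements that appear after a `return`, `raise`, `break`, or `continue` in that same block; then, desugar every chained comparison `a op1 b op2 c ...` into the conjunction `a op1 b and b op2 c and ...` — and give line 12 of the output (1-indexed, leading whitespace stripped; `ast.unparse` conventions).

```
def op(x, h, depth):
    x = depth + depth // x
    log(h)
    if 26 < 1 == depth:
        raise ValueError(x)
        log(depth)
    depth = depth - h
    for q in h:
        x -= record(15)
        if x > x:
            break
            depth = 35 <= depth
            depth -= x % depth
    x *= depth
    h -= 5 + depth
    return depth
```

Transformed code:
def op(x, h, depth):
    x = depth + depth // x
    log(h)
    if 26 < 1 and 1 == depth:
        raise ValueError(x)
    depth = depth - h
    for q in h:
        x -= record(15)
        if x > x:
            break
    x *= depth
    h -= 5 + depth
    return depth

h -= 5 + depth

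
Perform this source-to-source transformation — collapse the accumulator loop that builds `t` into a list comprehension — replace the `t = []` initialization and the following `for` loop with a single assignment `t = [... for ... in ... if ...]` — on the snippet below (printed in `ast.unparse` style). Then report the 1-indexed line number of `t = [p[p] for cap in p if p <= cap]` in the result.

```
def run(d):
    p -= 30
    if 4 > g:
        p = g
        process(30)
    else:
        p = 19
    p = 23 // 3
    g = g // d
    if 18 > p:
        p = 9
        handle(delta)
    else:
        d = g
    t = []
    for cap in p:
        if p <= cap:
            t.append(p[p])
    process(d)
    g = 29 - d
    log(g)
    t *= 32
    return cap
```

Transformed code:
def run(d):
    p -= 30
    if 4 > g:
        p = g
        process(30)
    else:
        p = 19
    p = 23 // 3
    g = g // d
    if 18 > p:
        p = 9
        handle(delta)
    else:
        d = g
    t = [p[p] for cap in p if p <= cap]
    process(d)
    g = 29 - d
    log(g)
    t *= 32
    return cap

15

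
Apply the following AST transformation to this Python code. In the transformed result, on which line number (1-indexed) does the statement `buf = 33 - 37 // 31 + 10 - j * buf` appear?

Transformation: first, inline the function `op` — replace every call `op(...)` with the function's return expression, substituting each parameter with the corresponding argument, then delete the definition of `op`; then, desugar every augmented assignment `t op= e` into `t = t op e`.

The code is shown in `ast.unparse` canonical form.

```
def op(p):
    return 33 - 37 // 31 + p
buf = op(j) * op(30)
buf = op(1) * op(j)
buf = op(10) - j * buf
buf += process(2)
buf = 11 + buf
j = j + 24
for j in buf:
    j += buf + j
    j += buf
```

Transformed code:
buf = (33 - 37 // 31 + j) * (33 - 37 // 31 + 30)
buf = (33 - 37 // 31 + 1) * (33 - 37 // 31 + j)
buf = 33 - 37 // 31 + 10 - j * buf
buf = buf + process(2)
buf = 11 + buf
j = j + 24
for j in buf:
    j = j + (buf + j)
    j = j + buf

3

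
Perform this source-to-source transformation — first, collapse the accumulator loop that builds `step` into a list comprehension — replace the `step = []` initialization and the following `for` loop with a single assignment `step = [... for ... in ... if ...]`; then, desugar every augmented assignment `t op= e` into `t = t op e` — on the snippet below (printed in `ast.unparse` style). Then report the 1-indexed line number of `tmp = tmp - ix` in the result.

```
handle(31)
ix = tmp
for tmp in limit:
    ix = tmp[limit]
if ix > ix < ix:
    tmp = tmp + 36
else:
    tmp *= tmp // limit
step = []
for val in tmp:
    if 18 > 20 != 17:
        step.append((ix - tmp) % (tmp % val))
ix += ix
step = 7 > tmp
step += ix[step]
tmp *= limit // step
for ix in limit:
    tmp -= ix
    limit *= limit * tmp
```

15

Transformed code:
handle(31)
ix = tmp
for tmp in limit:
    ix = tmp[limit]
if ix > ix < ix:
    tmp = tmp + 36
else:
    tmp = tmp * (tmp // limit)
step = [(ix - tmp) % (tmp % val) for val in tmp if 18 > 20 != 17]
ix = ix + ix
step = 7 > tmp
step = step + ix[step]
tmp = tmp * (limit // step)
for ix in limit:
    tmp = tmp - ix
    limit = limit * (limit * tmp)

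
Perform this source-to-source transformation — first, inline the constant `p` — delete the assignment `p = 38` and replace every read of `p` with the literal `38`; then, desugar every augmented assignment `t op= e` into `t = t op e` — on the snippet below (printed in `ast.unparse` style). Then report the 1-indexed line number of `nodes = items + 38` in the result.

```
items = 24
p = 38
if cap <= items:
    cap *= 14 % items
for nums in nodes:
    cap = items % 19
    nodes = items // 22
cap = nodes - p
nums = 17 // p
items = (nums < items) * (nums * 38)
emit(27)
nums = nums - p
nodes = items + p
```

Transformed code:
items = 24
if cap <= items:
    cap = cap * (14 % items)
for nums in nodes:
    cap = items % 19
    nodes = items // 22
cap = nodes - 38
nums = 17 // 38
items = (nums < items) * (nums * 38)
emit(27)
nums = nums - 38
nodes = items + 38

12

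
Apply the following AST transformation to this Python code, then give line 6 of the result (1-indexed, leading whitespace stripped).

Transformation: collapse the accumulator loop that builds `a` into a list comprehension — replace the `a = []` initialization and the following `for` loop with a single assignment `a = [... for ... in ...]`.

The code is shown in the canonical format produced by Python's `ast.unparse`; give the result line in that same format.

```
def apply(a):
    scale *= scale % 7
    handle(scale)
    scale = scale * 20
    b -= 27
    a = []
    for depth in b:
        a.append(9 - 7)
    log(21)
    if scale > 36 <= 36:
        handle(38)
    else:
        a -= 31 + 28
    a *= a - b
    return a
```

a = [9 - 7 for depth in b]

Transformed code:
def apply(a):
    scale *= scale % 7
    handle(scale)
    scale = scale * 20
    b -= 27
    a = [9 - 7 for depth in b]
    log(21)
    if scale > 36 <= 36:
        handle(38)
    else:
        a -= 31 + 28
    a *= a - b
    return a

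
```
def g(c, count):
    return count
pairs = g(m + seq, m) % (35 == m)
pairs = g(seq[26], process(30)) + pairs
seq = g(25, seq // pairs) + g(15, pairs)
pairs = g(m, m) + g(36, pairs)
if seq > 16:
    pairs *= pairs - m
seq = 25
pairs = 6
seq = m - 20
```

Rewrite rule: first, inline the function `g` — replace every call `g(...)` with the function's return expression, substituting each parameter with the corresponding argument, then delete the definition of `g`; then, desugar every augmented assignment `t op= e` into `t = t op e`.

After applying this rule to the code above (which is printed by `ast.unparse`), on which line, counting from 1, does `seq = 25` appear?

Transformed code:
pairs = m % (35 == m)
pairs = process(30) + pairs
seq = seq // pairs + pairs
pairs = m + pairs
if seq > 16:
    pairs = pairs * (pairs - m)
seq = 25
pairs = 6
seq = m - 20

7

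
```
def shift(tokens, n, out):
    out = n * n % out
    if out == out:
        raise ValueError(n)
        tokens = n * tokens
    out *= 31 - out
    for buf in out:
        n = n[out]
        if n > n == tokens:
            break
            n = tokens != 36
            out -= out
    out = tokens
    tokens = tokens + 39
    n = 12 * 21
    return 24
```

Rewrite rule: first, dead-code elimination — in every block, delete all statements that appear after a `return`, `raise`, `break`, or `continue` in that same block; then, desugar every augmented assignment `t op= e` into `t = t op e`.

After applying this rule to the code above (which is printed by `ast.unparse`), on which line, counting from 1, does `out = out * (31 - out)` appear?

Transformed code:
def shift(tokens, n, out):
    out = n * n % out
    if out == out:
        raise ValueError(n)
    out = out * (31 - out)
    for buf in out:
        n = n[out]
        if n > n == tokens:
            break
    out = tokens
    tokens = tokens + 39
    n = 12 * 21
    return 24

5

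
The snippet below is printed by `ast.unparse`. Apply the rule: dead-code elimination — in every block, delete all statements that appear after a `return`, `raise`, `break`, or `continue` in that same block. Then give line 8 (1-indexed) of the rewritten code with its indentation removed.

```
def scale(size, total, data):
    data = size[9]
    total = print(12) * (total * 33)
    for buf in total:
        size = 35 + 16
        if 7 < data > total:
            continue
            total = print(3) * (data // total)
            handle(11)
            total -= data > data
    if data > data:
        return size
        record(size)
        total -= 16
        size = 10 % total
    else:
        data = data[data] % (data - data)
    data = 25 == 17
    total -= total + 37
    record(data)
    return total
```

if data > data:

Transformed code:
def scale(size, total, data):
    data = size[9]
    total = print(12) * (total * 33)
    for buf in total:
        size = 35 + 16
        if 7 < data > total:
            continue
    if data > data:
        return size
    else:
        data = data[data] % (data - data)
    data = 25 == 17
    total -= total + 37
    record(data)
    return total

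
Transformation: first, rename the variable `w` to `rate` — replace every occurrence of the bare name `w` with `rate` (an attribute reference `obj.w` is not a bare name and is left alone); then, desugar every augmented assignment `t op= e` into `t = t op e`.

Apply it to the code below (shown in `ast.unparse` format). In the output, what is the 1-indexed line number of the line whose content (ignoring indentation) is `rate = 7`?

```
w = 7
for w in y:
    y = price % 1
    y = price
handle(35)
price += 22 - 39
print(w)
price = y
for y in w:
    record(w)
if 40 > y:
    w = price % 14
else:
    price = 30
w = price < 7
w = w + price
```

1

Transformed code:
rate = 7
for rate in y:
    y = price % 1
    y = price
handle(35)
price = price + (22 - 39)
print(rate)
price = y
for y in rate:
    record(rate)
if 40 > y:
    rate = price % 14
else:
    price = 30
rate = price < 7
rate = rate + price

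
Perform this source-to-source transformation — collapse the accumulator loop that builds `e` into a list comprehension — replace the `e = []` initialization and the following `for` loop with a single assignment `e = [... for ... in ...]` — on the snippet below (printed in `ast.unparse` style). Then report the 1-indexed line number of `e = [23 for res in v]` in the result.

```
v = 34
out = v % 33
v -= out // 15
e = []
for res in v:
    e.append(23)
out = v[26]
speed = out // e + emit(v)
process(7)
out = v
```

Transformed code:
v = 34
out = v % 33
v -= out // 15
e = [23 for res in v]
out = v[26]
speed = out // e + emit(v)
process(7)
out = v

4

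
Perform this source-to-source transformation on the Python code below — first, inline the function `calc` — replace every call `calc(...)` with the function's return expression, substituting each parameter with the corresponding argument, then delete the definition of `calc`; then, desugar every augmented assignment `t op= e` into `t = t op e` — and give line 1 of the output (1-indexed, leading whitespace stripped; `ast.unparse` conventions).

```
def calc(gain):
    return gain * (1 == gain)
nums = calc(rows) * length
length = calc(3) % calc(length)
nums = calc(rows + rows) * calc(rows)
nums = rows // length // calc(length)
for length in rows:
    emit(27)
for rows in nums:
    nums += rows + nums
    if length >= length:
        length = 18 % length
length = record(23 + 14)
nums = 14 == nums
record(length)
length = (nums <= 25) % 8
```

nums = rows * (1 == rows) * length

Transformed code:
nums = rows * (1 == rows) * length
length = 3 * (1 == 3) % (length * (1 == length))
nums = (rows + rows) * (1 == rows + rows) * (rows * (1 == rows))
nums = rows // length // (length * (1 == length))
for length in rows:
    emit(27)
for rows in nums:
    nums = nums + (rows + nums)
    if length >= length:
        length = 18 % length
length = record(23 + 14)
nums = 14 == nums
record(length)
length = (nums <= 25) % 8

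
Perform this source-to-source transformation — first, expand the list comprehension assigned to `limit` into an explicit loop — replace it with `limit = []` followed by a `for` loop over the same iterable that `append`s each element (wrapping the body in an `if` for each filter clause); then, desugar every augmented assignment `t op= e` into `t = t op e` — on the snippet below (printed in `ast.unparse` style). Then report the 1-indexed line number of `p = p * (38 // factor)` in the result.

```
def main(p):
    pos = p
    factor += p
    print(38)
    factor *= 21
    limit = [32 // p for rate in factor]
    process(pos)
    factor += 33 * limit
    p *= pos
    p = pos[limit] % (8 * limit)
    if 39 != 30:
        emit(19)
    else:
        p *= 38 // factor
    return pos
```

16

Transformed code:
def main(p):
    pos = p
    factor = factor + p
    print(38)
    factor = factor * 21
    limit = []
    for rate in factor:
        limit.append(32 // p)
    process(pos)
    factor = factor + 33 * limit
    p = p * pos
    p = pos[limit] % (8 * limit)
    if 39 != 30:
        emit(19)
    else:
        p = p * (38 // factor)
    return pos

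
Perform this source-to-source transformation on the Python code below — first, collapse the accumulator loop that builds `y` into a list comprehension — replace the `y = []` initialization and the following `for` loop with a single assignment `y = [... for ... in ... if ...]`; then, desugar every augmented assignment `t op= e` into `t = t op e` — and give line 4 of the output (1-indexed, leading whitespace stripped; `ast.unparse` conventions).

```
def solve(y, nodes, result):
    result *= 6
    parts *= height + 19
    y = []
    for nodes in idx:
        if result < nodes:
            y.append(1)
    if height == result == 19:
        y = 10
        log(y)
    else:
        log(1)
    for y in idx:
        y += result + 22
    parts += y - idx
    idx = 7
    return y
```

y = [1 for nodes in idx if result < nodes]

Transformed code:
def solve(y, nodes, result):
    result = result * 6
    parts = parts * (height + 19)
    y = [1 for nodes in idx if result < nodes]
    if height == result == 19:
        y = 10
        log(y)
    else:
        log(1)
    for y in idx:
        y = y + (result + 22)
    parts = parts + (y - idx)
    idx = 7
    return y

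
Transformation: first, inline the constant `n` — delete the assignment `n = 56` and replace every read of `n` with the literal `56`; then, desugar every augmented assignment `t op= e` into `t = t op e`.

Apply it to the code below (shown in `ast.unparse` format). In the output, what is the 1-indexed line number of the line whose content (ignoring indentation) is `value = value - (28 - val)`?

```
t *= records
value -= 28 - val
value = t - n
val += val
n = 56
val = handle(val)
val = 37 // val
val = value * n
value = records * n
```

2

Transformed code:
t = t * records
value = value - (28 - val)
value = t - 56
val = val + val
val = handle(val)
val = 37 // val
val = value * 56
value = records * 56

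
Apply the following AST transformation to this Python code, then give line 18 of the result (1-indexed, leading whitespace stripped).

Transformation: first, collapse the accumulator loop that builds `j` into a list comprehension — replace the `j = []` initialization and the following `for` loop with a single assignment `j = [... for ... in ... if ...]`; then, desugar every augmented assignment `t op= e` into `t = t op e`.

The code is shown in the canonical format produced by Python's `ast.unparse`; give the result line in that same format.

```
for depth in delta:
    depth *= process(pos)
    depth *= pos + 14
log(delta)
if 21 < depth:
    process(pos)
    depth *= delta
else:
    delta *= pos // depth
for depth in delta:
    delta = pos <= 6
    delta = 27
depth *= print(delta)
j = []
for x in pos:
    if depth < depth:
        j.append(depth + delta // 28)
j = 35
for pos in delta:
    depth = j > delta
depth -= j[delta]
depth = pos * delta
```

Transformed code:
for depth in delta:
    depth = depth * process(pos)
    depth = depth * (pos + 14)
log(delta)
if 21 < depth:
    process(pos)
    depth = depth * delta
else:
    delta = delta * (pos // depth)
for depth in delta:
    delta = pos <= 6
    delta = 27
depth = depth * print(delta)
j = [depth + delta // 28 for x in pos if depth < depth]
j = 35
for pos in delta:
    depth = j > delta
depth = depth - j[delta]
depth = pos * delta

depth = depth - j[delta]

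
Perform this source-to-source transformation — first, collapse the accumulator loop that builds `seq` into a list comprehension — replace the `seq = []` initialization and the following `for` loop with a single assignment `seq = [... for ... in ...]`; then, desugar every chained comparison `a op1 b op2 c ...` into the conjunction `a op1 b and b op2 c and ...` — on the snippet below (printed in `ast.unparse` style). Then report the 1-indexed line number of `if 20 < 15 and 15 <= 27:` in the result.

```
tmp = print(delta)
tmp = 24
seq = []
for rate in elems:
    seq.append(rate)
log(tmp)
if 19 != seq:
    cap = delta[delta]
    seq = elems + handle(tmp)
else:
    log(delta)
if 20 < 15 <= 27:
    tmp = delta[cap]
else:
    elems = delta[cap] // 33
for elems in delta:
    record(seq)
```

Transformed code:
tmp = print(delta)
tmp = 24
seq = [rate for rate in elems]
log(tmp)
if 19 != seq:
    cap = delta[delta]
    seq = elems + handle(tmp)
else:
    log(delta)
if 20 < 15 and 15 <= 27:
    tmp = delta[cap]
else:
    elems = delta[cap] // 33
for elems in delta:
    record(seq)

10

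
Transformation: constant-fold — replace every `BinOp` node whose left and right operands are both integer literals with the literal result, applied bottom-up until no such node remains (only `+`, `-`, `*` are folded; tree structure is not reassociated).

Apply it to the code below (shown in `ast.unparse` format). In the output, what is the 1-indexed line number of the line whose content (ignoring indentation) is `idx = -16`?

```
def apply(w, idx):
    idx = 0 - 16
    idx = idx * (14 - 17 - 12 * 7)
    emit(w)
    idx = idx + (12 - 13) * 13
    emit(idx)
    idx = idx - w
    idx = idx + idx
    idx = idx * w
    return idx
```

2

Transformed code:
def apply(w, idx):
    idx = -16
    idx = idx * -87
    emit(w)
    idx = idx + -13
    emit(idx)
    idx = idx - w
    idx = idx + idx
    idx = idx * w
    return idx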